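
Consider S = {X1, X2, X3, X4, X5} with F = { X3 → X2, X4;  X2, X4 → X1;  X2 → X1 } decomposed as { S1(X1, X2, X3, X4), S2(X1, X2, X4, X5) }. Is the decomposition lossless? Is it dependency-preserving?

lossy but dependency-preserving

Lossless test: (X1, X2, X4)⁺ = {X1, X2, X4}, which is a superkey of neither fragment — lossy.
Dependency preservation: every FD's attributes lie within a single fragment, so each can be enforced locally — preserved.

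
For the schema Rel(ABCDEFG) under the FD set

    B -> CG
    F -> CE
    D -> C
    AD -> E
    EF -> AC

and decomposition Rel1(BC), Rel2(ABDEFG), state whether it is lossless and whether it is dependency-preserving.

Lossless test: (B)⁺ = {BCG}, which contains all of one fragment — lossless.
Dependency preservation: the restricted closure of {F} across the fragments never reaches {CE}, so F → CE cannot be enforced without a join — not preserved.

lossless but not dependency-preserving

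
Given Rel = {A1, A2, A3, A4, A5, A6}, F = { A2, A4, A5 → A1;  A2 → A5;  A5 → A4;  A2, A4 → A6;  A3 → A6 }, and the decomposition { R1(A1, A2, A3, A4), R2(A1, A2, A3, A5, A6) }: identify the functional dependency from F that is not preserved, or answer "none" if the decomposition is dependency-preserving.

Check A5 → A4: no single fragment contains all of {A4, A5}, and the restricted closure of {A5} across the fragments never reaches {A4}.
A2, A4, A5 → A1 is preserved.
A2 → A5 is preserved.
A2, A4 → A6 is preserved.
A3 → A6 is preserved.

A5 → A4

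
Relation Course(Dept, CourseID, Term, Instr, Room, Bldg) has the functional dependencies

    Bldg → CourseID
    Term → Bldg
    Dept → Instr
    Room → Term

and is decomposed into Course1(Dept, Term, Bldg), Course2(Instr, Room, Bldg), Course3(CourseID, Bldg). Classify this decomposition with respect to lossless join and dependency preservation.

lossy and not dependency-preserving

Lossless test (chase): Rows 1 and 2 agree on Bldg; apply Bldg→CourseID and equate their CourseID entries. Rows 1 and 3 agree on Bldg; apply Bldg→CourseID and equate their CourseID entries. No row becomes fully distinguished — the join is lossy.
Dependency preservation: the restricted closure of {Dept} across the fragments never reaches {Instr}, so Dept → Instr cannot be enforced without a join — not preserved.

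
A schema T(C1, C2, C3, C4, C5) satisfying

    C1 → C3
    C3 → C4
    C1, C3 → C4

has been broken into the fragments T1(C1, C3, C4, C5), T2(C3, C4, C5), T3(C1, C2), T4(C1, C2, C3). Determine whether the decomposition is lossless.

No

Chase test. Columns are C1, C2, C3, C4, C5; row i has aⱼ where attribute j ∈ Ti, else bᵢⱼ.
Initial tableau (one row per fragment):
  row 1: a1 b12 a3 a4 a5
  row 2: b21 b22 a3 a4 a5
  row 3: a1 a2 b33 b34 b35
  row 4: a1 a2 a3 b44 b45
Rows 1 and 3 agree on C1; apply C1→C3 and equate their C3 entries.
Rows 1 and 3 agree on C3; apply C3→C4 and equate their C4 entries.
Rows 1 and 4 agree on C3; apply C3→C4 and equate their C4 entries.
No row becomes fully distinguished — the join is lossy.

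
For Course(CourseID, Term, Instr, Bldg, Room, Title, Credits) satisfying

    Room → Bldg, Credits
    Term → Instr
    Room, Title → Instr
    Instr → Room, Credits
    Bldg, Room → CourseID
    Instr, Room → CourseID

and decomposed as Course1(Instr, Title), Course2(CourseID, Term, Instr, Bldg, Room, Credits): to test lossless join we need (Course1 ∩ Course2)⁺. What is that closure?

CourseID, Instr, Bldg, Room, Credits

Course1 ∩ Course2 = {Instr}.
Instr → Room, Credits applies, adding Room, Credits
Instr, Room → CourseID applies, adding CourseID
Room → Bldg, Credits applies, adding Bldg
Closure: {CourseID, Instr, Bldg, Room, Credits}.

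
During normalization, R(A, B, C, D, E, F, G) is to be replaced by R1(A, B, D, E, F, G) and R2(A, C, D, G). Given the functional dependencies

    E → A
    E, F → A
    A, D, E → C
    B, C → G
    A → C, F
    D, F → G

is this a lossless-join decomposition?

Common attributes: R1 ∩ R2 = {A, D, G}.
Closure of {A, D, G}: A → C, F applies, adding C, F. So (A, D, G)⁺ = {A, C, D, F, G}.
This closure contains every attribute of R2, so R1 ∩ R2 → R2. The join is lossless.

Yes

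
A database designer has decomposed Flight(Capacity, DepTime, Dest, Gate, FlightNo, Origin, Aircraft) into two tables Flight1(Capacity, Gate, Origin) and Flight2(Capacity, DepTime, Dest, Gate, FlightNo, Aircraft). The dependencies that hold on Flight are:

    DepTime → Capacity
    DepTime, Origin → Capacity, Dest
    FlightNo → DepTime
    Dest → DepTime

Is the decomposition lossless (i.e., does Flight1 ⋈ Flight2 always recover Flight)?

Common attributes: Flight1 ∩ Flight2 = {Capacity, Gate}.
No dependency enlarges {Capacity, Gate}, so (Capacity, Gate)⁺ = {Capacity, Gate}.
The closure contains neither all of Flight1 = {Capacity, Gate, Origin} nor all of Flight2 = {Capacity, DepTime, Dest, Gate, FlightNo, Aircraft}, so the common attributes are not a superkey of either fragment. The join is lossy.

No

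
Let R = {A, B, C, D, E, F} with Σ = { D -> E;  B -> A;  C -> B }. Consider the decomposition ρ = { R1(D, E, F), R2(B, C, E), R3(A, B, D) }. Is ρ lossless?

No

Chase test. Columns are A, B, C, D, E, F; row i has aⱼ where attribute j ∈ Ri, else bᵢⱼ.
Initial tableau (one row per fragment):
  row 1: b11 b12 b13 a4 a5 a6
  row 2: b21 a2 a3 b24 a5 b26
  row 3: a1 a2 b33 a4 b35 b36
Rows 1 and 3 agree on D; apply D→E and equate their E entries.
Rows 2 and 3 agree on B; apply B→A and equate their A entries.
No row becomes fully distinguished — the join is lossy.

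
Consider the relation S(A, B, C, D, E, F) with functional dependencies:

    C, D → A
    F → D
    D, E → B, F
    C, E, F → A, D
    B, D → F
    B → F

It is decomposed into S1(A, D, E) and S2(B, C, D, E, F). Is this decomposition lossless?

Common attributes: S1 ∩ S2 = {D, E}.
Closure of {D, E}: D, E → B, F applies, adding B, F. So (D, E)⁺ = {B, D, E, F}.
The closure contains neither all of S1 = {A, D, E} nor all of S2 = {B, C, D, E, F}, so the common attributes are not a superkey of either fragment. The join is lossy.

No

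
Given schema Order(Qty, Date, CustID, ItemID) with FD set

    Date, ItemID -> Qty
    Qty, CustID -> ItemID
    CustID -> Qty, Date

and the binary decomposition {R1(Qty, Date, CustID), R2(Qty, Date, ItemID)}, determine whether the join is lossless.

Common attributes: R1 ∩ R2 = {Qty, Date}.
No dependency enlarges {Qty, Date}, so (Qty, Date)⁺ = {Qty, Date}.
The closure contains neither all of R1 = {Qty, Date, CustID} nor all of R2 = {Qty, Date, ItemID}, so the common attributes are not a superkey of either fragment. The join is lossy.

No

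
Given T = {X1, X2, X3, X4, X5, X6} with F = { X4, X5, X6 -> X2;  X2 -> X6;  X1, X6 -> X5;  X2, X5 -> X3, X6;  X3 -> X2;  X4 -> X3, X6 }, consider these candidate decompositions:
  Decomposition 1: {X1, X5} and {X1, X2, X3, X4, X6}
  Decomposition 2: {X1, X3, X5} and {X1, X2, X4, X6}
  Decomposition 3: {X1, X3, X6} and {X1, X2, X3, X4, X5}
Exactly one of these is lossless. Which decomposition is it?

Decomposition 1: common = {X1}, closure = {X1} → lossy.
Decomposition 2: common = {X1}, closure = {X1} → lossy.
Decomposition 3: common = {X1, X3}, closure = {X1, X2, X3, X5, X6} → lossless.

Decomposition 3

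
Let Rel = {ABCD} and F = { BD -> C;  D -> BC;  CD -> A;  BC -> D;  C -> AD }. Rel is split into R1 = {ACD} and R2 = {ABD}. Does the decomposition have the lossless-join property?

Yes

Common attributes: R1 ∩ R2 = {AD}.
Closure of {AD}: D → BC applies, adding BC. So (AD)⁺ = {ABCD}.
This closure contains every attribute of R1, so R1 ∩ R2 → R1. The join is lossless.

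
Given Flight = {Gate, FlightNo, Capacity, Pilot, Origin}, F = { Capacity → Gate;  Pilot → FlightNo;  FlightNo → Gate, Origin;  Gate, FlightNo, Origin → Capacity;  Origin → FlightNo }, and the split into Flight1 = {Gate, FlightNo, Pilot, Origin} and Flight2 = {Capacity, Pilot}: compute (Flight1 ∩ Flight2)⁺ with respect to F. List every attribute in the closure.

Flight1 ∩ Flight2 = {Pilot}.
Pilot → FlightNo applies, adding FlightNo
FlightNo → Gate, Origin applies, adding Gate, Origin
Gate, FlightNo, Origin → Capacity applies, adding Capacity
Closure: {Gate, FlightNo, Capacity, Pilot, Origin}.

Gate, FlightNo, Capacity, Pilot, Origin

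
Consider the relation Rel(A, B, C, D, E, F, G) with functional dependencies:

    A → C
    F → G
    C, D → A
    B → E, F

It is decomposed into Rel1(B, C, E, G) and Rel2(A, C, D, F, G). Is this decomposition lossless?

Common attributes: Rel1 ∩ Rel2 = {C, G}.
No dependency enlarges {C, G}, so (C, G)⁺ = {C, G}.
The closure contains neither all of Rel1 = {B, C, E, G} nor all of Rel2 = {A, C, D, F, G}, so the common attributes are not a superkey of either fragment. The join is lossy.

No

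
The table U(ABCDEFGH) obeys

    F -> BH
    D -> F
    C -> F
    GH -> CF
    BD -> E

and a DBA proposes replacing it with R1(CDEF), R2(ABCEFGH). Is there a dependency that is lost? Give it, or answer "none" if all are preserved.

none

F → BH lies within R2.
D → F lies within R1.
C → F lies within R1.
GH → CF lies within R2.
BD → E: restricted closure across fragments reaches E.
Every dependency is enforceable on the fragments, so the decomposition is dependency-preserving.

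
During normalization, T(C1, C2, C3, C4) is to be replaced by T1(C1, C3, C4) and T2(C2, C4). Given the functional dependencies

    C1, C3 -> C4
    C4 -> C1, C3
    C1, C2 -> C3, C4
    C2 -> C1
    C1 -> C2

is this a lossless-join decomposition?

Common attributes: T1 ∩ T2 = {C4}.
Closure of {C4}: C4 → C1, C3 applies, adding C1, C3; C1 → C2 applies, adding C2. So (C4)⁺ = {C1, C2, C3, C4}.
This closure contains every attribute of T1, so T1 ∩ T2 → T1. The join is lossless.

Yes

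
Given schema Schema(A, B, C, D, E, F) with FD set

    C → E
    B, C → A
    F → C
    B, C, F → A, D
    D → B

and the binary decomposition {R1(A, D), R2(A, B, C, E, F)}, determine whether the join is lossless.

No

Common attributes: R1 ∩ R2 = {A}.
No dependency enlarges {A}, so (A)⁺ = {A}.
The closure contains neither all of R1 = {A, D} nor all of R2 = {A, B, C, E, F}, so the common attributes are not a superkey of either fragment. The join is lossy.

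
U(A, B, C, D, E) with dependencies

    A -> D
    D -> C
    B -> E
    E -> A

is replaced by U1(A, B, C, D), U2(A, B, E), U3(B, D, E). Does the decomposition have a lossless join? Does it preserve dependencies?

lossless and dependency-preserving

Lossless test (chase): Rows 1 and 2 agree on A; apply A→D and equate their D entries. Rows 1 and 2 agree on D; apply D→C and equate their C entries. Rows 1 and 3 agree on D; apply D→C and equate their C entries. Rows 1 and 2 agree on B; apply B→E and equate their E entries. Rows 1 and 3 agree on E; apply E→A and equate their A entries. Row 1 is now all distinguished symbols — the join is lossless.
Dependency preservation: every FD's attributes lie within a single fragment, so each can be enforced locally — preserved.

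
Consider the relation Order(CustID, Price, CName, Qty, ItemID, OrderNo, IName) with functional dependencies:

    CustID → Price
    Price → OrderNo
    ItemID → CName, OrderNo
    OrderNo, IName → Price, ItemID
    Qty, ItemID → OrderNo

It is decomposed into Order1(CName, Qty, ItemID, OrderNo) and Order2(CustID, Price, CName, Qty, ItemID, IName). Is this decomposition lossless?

Yes

Common attributes: Order1 ∩ Order2 = {CName, Qty, ItemID}.
Closure of {CName, Qty, ItemID}: ItemID → CName, OrderNo applies, adding OrderNo. So (CName, Qty, ItemID)⁺ = {CName, Qty, ItemID, OrderNo}.
This closure contains every attribute of Order1, so Order1 ∩ Order2 → Order1. The join is lossless.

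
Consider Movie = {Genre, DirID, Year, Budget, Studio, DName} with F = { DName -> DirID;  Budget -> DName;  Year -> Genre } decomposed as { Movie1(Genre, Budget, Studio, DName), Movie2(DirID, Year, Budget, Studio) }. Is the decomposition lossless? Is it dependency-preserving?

lossy and not dependency-preserving

Lossless test: (Budget, Studio)⁺ = {DirID, Budget, Studio, DName}, which is a superkey of neither fragment — lossy.
Dependency preservation: the restricted closure of {DName} across the fragments never reaches {DirID}, so DName → DirID cannot be enforced without a join — not preserved.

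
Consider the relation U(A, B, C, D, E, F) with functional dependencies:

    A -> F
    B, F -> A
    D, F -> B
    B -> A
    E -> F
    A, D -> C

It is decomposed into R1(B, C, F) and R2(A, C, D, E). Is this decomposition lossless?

No

Common attributes: R1 ∩ R2 = {C}.
No dependency enlarges {C}, so (C)⁺ = {C}.
The closure contains neither all of R1 = {B, C, F} nor all of R2 = {A, C, D, E}, so the common attributes are not a superkey of either fragment. The join is lossy.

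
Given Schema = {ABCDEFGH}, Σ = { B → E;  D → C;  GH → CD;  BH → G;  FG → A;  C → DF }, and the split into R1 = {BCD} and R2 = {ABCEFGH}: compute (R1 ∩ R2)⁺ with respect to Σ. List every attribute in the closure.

BCDEF

R1 ∩ R2 = {BC}.
B → E applies, adding E
C → DF applies, adding DF
Closure: {BCDEF}.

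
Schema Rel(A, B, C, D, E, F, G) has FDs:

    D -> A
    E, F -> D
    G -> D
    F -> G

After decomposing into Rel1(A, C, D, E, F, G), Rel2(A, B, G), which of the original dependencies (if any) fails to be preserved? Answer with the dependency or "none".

D → A lies within Rel1.
E, F → D lies within Rel1.
G → D lies within Rel1.
F → G lies within Rel1.
Every dependency is enforceable on the fragments, so the decomposition is dependency-preserving.

none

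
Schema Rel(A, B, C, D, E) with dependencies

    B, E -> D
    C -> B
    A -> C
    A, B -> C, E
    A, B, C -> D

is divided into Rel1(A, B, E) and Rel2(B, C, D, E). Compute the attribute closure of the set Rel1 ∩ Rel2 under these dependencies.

B, D, E

Rel1 ∩ Rel2 = {B, E}.
B, E → D applies, adding D
Closure: {B, D, E}.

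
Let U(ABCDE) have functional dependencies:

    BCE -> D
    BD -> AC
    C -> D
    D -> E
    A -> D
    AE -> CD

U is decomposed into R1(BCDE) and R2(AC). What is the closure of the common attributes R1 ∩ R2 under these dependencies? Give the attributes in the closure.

R1 ∩ R2 = {C}.
C → D applies, adding D
D → E applies, adding E
Closure: {CDE}.

CDE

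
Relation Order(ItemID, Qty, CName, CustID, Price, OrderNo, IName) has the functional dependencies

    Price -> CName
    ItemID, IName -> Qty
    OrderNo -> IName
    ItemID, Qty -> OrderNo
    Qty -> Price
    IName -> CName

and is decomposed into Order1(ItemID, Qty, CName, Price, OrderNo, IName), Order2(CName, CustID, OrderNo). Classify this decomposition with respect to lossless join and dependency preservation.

lossy but dependency-preserving

Lossless test: (CName, OrderNo)⁺ = {CName, OrderNo, IName}, which is a superkey of neither fragment — lossy.
Dependency preservation: every FD's attributes lie within a single fragment, so each can be enforced locally — preserved.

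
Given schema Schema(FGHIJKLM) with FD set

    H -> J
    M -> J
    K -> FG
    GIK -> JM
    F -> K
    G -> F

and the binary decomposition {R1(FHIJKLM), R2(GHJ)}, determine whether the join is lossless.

No

Common attributes: R1 ∩ R2 = {HJ}.
No dependency enlarges {HJ}, so (HJ)⁺ = {HJ}.
The closure contains neither all of R1 = {FHIJKLM} nor all of R2 = {GHJ}, so the common attributes are not a superkey of either fragment. The join is lossy.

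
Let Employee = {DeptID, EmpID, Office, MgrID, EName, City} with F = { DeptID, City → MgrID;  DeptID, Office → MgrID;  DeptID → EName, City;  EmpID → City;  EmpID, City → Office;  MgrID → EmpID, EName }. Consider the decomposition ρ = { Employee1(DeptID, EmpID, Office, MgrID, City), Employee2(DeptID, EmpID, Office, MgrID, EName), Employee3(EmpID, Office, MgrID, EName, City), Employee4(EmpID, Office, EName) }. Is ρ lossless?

Yes

Chase test. Columns are DeptID, EmpID, Office, MgrID, EName, City; row i has aⱼ where attribute j ∈ Employeei, else bᵢⱼ.
Initial tableau (one row per fragment):
  row 1: a1 a2 a3 a4 b15 a6
  row 2: a1 a2 a3 a4 a5 b26
  row 3: b31 a2 a3 a4 a5 a6
  row 4: b41 a2 a3 b44 a5 b46
Rows 1 and 2 agree on DeptID; apply DeptID→EName, City and equate their EName, City entries.
Rows 1 and 4 agree on EmpID; apply EmpID→City and equate their City entries.
Row 1 is now all distinguished symbols — the join is lossless.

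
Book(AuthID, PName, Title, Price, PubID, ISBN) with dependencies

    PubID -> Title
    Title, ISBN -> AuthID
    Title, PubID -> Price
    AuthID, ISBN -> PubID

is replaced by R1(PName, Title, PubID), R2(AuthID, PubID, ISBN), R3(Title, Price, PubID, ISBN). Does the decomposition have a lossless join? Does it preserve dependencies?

lossy but dependency-preserving

Lossless test (chase): Rows 1 and 2 agree on PubID; apply PubID→Title and equate their Title entries. Rows 2 and 3 agree on Title, ISBN; apply Title, ISBN→AuthID and equate their AuthID entries. Rows 1 and 2 agree on Title, PubID; apply Title, PubID→Price and equate their Price entries. Rows 1 and 3 agree on Title, PubID; apply Title, PubID→Price and equate their Price entries. No row becomes fully distinguished — the join is lossy.
Dependency preservation: Title, ISBN → AuthID is not contained in any single fragment, but the restricted closure of its left-hand side across the fragments still reaches the right-hand side; the remaining FDs each lie inside some fragment. All dependencies are preserved.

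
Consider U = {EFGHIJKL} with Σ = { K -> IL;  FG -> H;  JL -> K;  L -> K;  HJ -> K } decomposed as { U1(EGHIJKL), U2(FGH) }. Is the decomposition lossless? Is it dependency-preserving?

Lossless test: (GH)⁺ = {GH}, which is a superkey of neither fragment — lossy.
Dependency preservation: every FD's attributes lie within a single fragment, so each can be enforced locally — preserved.

lossy but dependency-preserving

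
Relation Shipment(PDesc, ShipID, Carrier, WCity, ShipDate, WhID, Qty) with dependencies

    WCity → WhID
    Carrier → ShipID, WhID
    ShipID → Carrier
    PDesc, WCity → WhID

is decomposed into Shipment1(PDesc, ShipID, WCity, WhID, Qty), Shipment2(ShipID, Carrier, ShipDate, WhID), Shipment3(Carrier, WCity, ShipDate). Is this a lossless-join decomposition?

Chase test. Columns are PDesc, ShipID, Carrier, WCity, ShipDate, WhID, Qty; row i has aⱼ where attribute j ∈ Shipmenti, else bᵢⱼ.
Initial tableau (one row per fragment):
  row 1: a1 a2 b13 a4 b15 a6 a7
  row 2: b21 a2 a3 b24 a5 a6 b27
  row 3: b31 b32 a3 a4 a5 b36 b37
Rows 1 and 3 agree on WCity; apply WCity→WhID and equate their WhID entries.
Rows 2 and 3 agree on Carrier; apply Carrier→ShipID, WhID and equate their ShipID, WhID entries.
Rows 1 and 2 agree on ShipID; apply ShipID→Carrier and equate their Carrier entries.
No row becomes fully distinguished — the join is lossy.

No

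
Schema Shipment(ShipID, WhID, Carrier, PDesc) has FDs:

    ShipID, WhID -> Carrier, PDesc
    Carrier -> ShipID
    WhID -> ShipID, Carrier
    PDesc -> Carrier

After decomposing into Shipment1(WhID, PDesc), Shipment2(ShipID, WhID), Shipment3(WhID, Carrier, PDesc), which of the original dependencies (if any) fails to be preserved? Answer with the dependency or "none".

Carrier -> ShipID

Check Carrier → ShipID: no single fragment contains all of {ShipID, Carrier}, and the restricted closure of {Carrier} across the fragments never reaches {ShipID}.
ShipID, WhID → Carrier, PDesc is preserved.
WhID → ShipID, Carrier is preserved.
PDesc → Carrier is preserved.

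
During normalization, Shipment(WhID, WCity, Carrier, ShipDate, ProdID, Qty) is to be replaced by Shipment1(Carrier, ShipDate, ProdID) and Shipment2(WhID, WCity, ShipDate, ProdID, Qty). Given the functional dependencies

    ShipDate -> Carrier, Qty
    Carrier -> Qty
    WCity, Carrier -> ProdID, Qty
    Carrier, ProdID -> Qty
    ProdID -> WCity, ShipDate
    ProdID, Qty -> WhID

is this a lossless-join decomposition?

Yes

Common attributes: Shipment1 ∩ Shipment2 = {ShipDate, ProdID}.
Closure of {ShipDate, ProdID}: ShipDate → Carrier, Qty applies, adding Carrier, Qty; ProdID → WCity, ShipDate applies, adding WCity; ProdID, Qty → WhID applies, adding WhID. So (ShipDate, ProdID)⁺ = {WhID, WCity, Carrier, ShipDate, ProdID, Qty}.
This closure contains every attribute of Shipment1, so Shipment1 ∩ Shipment2 → Shipment1. The join is lossless.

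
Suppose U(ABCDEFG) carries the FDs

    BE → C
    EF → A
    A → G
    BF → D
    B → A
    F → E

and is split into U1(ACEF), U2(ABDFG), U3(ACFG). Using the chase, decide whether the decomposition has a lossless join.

No

Chase test. Columns are ABCDEFG; row i has aⱼ where attribute j ∈ Ui, else bᵢⱼ.
Initial tableau (one row per fragment):
  row 1: a1 b12 a3 b14 a5 a6 b17
  row 2: a1 a2 b23 a4 b25 a6 a7
  row 3: a1 b32 a3 b34 b35 a6 a7
Rows 1 and 2 agree on A; apply A→G and equate their G entries.
Rows 1 and 2 agree on F; apply F→E and equate their E entries.
Rows 1 and 3 agree on F; apply F→E and equate their E entries.
No row becomes fully distinguished — the join is lossy.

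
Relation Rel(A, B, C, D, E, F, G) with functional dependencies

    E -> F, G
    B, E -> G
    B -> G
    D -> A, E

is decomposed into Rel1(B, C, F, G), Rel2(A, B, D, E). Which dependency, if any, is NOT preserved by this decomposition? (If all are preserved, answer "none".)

Check E → F, G: no single fragment contains all of {E, F, G}, and the restricted closure of {E} across the fragments never reaches {F, G}.
B, E → G is preserved.
B → G is preserved.
D → A, E is preserved.

E -> F, G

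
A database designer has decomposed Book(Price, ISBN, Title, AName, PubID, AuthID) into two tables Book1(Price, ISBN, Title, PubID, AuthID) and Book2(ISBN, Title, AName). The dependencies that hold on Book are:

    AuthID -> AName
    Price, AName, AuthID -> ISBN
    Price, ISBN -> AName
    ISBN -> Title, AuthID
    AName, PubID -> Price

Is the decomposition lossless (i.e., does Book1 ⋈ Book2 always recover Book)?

Yes

Common attributes: Book1 ∩ Book2 = {ISBN, Title}.
Closure of {ISBN, Title}: ISBN → Title, AuthID applies, adding AuthID; AuthID → AName applies, adding AName. So (ISBN, Title)⁺ = {ISBN, Title, AName, AuthID}.
This closure contains every attribute of Book2, so Book1 ∩ Book2 → Book2. The join is lossless.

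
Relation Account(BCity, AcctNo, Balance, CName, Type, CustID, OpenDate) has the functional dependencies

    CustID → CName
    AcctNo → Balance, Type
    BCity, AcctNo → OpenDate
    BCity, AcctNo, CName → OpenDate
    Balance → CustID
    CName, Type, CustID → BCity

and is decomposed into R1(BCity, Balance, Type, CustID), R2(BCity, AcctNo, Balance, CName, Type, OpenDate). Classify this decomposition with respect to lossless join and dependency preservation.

Lossless test: (BCity, Balance, Type)⁺ = {BCity, Balance, CName, Type, CustID}, which contains all of one fragment — lossless.
Dependency preservation: the restricted closure of {CustID} across the fragments never reaches {CName}, so CustID → CName cannot be enforced without a join — not preserved.

lossless but not dependency-preserving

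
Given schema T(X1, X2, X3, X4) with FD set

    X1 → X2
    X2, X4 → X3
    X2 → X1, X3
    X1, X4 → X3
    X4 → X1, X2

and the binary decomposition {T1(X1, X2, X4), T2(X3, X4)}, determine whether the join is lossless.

Yes

Common attributes: T1 ∩ T2 = {X4}.
Closure of {X4}: X4 → X1, X2 applies, adding X1, X2; X2, X4 → X3 applies, adding X3. So (X4)⁺ = {X1, X2, X3, X4}.
This closure contains every attribute of T1, so T1 ∩ T2 → T1. The join is lossless.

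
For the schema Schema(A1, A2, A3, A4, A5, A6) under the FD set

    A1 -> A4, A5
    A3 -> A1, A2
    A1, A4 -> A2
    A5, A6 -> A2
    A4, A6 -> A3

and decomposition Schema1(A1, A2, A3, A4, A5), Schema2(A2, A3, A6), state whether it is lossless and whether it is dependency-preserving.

Lossless test: (A2, A3)⁺ = {A1, A2, A3, A4, A5}, which contains all of one fragment — lossless.
Dependency preservation: the restricted closure of {A5, A6} across the fragments never reaches {A2}, so A5, A6 → A2 cannot be enforced without a join — not preserved.

lossless but not dependency-preserving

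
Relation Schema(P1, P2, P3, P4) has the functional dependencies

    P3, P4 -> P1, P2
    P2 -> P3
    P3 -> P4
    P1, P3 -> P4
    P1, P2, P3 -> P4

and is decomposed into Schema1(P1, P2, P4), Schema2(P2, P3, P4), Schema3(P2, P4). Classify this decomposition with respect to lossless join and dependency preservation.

lossless and dependency-preserving

Lossless test (chase): Rows 1 and 2 agree on P2; apply P2→P3 and equate their P3 entries. Rows 1 and 3 agree on P2; apply P2→P3 and equate their P3 entries. Rows 1 and 2 agree on P3, P4; apply P3, P4→P1, P2 and equate their P1, P2 entries. Rows 1 and 3 agree on P3, P4; apply P3, P4→P1, P2 and equate their P1, P2 entries. Row 1 is now all distinguished symbols — the join is lossless.
Dependency preservation: P3, P4 → P1, P2; P1, P3 → P4; P1, P2, P3 → P4 are not contained in any single fragment, but the restricted closure of each left-hand side across the fragments still reaches the right-hand side; the remaining FDs each lie inside some fragment. All dependencies are preserved.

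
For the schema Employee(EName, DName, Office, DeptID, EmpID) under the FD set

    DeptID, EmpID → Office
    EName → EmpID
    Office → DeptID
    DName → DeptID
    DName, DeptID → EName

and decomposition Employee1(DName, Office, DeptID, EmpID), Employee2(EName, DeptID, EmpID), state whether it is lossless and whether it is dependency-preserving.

lossy and not dependency-preserving

Lossless test: (DeptID, EmpID)⁺ = {Office, DeptID, EmpID}, which is a superkey of neither fragment — lossy.
Dependency preservation: the restricted closure of {DName, DeptID} across the fragments never reaches {EName}, so DName, DeptID → EName cannot be enforced without a join — not preserved.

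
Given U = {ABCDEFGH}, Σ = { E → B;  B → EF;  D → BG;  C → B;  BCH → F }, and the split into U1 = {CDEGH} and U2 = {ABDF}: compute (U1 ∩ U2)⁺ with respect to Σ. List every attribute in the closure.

U1 ∩ U2 = {D}.
D → BG applies, adding BG
B → EF applies, adding EF
Closure: {BDEFG}.

BDEFG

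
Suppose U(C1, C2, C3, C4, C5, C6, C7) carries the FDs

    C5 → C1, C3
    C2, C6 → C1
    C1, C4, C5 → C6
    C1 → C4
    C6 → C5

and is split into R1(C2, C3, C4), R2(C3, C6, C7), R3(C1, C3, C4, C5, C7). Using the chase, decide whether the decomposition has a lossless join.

No

Chase test. Columns are C1, C2, C3, C4, C5, C6, C7; row i has aⱼ where attribute j ∈ Ri, else bᵢⱼ.
Initial tableau (one row per fragment):
  row 1: b11 a2 a3 a4 b15 b16 b17
  row 2: b21 b22 a3 b24 b25 a6 a7
  row 3: a1 b32 a3 a4 a5 b36 a7
No row becomes fully distinguished — the join is lossy.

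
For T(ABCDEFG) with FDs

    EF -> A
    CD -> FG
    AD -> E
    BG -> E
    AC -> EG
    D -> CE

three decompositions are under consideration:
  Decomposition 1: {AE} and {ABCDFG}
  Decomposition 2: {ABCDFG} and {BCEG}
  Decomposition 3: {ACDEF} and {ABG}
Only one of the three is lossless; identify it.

Decomposition 2

Decomposition 1: common = {A}, closure = {A} → lossy.
Decomposition 2: common = {BCG}, closure = {BCEG} → lossless.
Decomposition 3: common = {A}, closure = {A} → lossy.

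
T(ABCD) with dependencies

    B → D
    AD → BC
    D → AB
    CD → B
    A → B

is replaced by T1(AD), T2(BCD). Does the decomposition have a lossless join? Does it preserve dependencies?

lossless and dependency-preserving

Lossless test: (D)⁺ = {ABCD}, which contains all of one fragment — lossless.
Dependency preservation: AD → BC; D → AB; A → B are not contained in any single fragment, but the restricted closure of each left-hand side across the fragments still reaches the right-hand side; the remaining FDs each lie inside some fragment. All dependencies are preserved.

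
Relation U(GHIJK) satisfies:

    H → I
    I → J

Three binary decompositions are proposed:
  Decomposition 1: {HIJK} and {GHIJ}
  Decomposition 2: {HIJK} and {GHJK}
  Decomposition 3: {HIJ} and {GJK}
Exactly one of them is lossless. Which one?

Decomposition 2

Decomposition 1: common = {HIJ}, closure = {HIJ} → lossy.
Decomposition 2: common = {HJK}, closure = {HIJK} → lossless.
Decomposition 3: common = {J}, closure = {J} → lossy.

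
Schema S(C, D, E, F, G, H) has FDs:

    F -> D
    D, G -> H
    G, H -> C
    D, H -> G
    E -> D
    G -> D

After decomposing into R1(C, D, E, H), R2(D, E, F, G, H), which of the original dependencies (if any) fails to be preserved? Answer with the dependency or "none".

none

F → D lies within R2.
D, G → H lies within R2.
G, H → C: restricted closure across fragments reaches C.
D, H → G lies within R2.
E → D lies within R1.
G → D lies within R2.
Every dependency is enforceable on the fragments, so the decomposition is dependency-preserving.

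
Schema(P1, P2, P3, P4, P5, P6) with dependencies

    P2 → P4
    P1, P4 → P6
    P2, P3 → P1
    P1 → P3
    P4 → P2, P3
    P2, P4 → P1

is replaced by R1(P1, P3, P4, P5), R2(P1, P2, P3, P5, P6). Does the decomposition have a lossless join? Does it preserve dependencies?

lossy and not dependency-preserving

Lossless test: (P1, P3, P5)⁺ = {P1, P3, P5}, which is a superkey of neither fragment — lossy.
Dependency preservation: the restricted closure of {P2} across the fragments never reaches {P4}, so P2 → P4 cannot be enforced without a join — not preserved.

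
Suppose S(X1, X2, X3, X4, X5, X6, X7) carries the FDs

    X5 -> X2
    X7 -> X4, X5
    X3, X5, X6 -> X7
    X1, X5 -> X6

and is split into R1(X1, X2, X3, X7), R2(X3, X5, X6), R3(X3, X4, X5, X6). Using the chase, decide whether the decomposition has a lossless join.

No

Chase test. Columns are X1, X2, X3, X4, X5, X6, X7; row i has aⱼ where attribute j ∈ Ri, else bᵢⱼ.
Initial tableau (one row per fragment):
  row 1: a1 a2 a3 b14 b15 b16 a7
  row 2: b21 b22 a3 b24 a5 a6 b27
  row 3: b31 b32 a3 a4 a5 a6 b37
Rows 2 and 3 agree on X5; apply X5→X2 and equate their X2 entries.
Rows 2 and 3 agree on X3, X5, X6; apply X3, X5, X6→X7 and equate their X7 entries.
Rows 2 and 3 agree on X7; apply X7→X4, X5 and equate their X4, X5 entries.
No row becomes fully distinguished — the join is lossy.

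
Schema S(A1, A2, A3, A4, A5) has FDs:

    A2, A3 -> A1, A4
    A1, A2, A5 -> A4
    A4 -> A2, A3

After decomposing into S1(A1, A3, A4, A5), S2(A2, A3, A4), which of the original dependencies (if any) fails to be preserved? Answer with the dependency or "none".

A1, A2, A5 -> A4

Check A1, A2, A5 → A4: no single fragment contains all of {A1, A2, A4, A5}, and the restricted closure of {A1, A2, A5} across the fragments never reaches {A4}.
A2, A3 → A1, A4 is preserved.
A4 → A2, A3 is preserved.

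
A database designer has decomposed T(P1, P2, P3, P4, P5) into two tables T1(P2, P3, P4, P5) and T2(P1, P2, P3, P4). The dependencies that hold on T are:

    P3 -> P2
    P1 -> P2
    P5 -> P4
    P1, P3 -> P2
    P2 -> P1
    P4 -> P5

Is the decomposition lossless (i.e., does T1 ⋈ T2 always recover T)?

Yes

Common attributes: T1 ∩ T2 = {P2, P3, P4}.
Closure of {P2, P3, P4}: P2 → P1 applies, adding P1; P4 → P5 applies, adding P5. So (P2, P3, P4)⁺ = {P1, P2, P3, P4, P5}.
This closure contains every attribute of T1, so T1 ∩ T2 → T1. The join is lossless.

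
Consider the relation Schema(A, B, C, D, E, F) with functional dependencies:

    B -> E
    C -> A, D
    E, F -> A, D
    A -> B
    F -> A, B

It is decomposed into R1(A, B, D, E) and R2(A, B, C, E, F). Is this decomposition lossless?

Common attributes: R1 ∩ R2 = {A, B, E}.
No dependency enlarges {A, B, E}, so (A, B, E)⁺ = {A, B, E}.
The closure contains neither all of R1 = {A, B, D, E} nor all of R2 = {A, B, C, E, F}, so the common attributes are not a superkey of either fragment. The join is lossy.

No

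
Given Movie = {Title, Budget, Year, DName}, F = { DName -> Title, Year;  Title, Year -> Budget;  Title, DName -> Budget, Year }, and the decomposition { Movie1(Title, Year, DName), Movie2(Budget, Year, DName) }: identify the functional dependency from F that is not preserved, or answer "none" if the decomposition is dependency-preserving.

Title, Year -> Budget

Check Title, Year → Budget: no single fragment contains all of {Title, Budget, Year}, and the restricted closure of {Title, Year} across the fragments never reaches {Budget}.
DName → Title, Year is preserved.
Title, DName → Budget, Year is preserved.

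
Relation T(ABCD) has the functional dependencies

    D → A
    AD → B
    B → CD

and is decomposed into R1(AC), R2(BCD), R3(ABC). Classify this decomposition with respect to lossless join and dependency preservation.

Lossless test (chase): Rows 2 and 3 agree on B; apply B→CD and equate their CD entries. Rows 2 and 3 agree on D; apply D→A and equate their A entries. Row 2 is now all distinguished symbols — the join is lossless.
Dependency preservation: D → A; AD → B are not contained in any single fragment, but the restricted closure of each left-hand side across the fragments still reaches the right-hand side; the remaining FDs each lie inside some fragment. All dependencies are preserved.

lossless and dependency-preserving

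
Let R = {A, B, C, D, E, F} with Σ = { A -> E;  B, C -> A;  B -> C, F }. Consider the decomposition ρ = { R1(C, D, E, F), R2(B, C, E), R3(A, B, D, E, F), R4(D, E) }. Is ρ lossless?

Chase test. Columns are A, B, C, D, E, F; row i has aⱼ where attribute j ∈ Ri, else bᵢⱼ.
Initial tableau (one row per fragment):
  row 1: b11 b12 a3 a4 a5 a6
  row 2: b21 a2 a3 b24 a5 b26
  row 3: a1 a2 b33 a4 a5 a6
  row 4: b41 b42 b43 a4 a5 b46
Rows 2 and 3 agree on B; apply B→C, F and equate their C, F entries.
Rows 2 and 3 agree on B, C; apply B, C→A and equate their A entries.
Row 3 is now all distinguished symbols — the join is lossless.

Yes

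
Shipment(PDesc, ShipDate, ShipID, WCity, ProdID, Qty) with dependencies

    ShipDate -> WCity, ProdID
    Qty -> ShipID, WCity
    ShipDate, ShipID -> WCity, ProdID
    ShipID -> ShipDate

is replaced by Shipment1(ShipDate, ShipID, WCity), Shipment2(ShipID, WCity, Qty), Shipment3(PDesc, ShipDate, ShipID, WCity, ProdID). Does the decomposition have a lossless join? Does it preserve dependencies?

Lossless test (chase): Rows 1 and 3 agree on ShipDate; apply ShipDate→WCity, ProdID and equate their WCity, ProdID entries. Rows 1 and 2 agree on ShipID; apply ShipID→ShipDate and equate their ShipDate entries. Rows 1 and 2 agree on ShipDate; apply ShipDate→WCity, ProdID and equate their WCity, ProdID entries. No row becomes fully distinguished — the join is lossy.
Dependency preservation: every FD's attributes lie within a single fragment, so each can be enforced locally — preserved.

lossy but dependency-preserving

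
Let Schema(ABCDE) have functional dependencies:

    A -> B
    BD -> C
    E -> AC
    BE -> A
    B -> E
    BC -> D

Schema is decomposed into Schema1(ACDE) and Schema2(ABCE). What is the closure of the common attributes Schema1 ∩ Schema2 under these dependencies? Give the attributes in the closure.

ABCDE

Schema1 ∩ Schema2 = {ACE}.
A → B applies, adding B
BC → D applies, adding D
Closure: {ABCDE}.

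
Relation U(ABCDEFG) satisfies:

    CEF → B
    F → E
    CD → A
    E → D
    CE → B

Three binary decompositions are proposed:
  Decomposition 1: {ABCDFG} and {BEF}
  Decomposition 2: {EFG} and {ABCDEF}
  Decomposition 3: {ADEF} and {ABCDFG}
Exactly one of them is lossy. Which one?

Decomposition 1: common = {BF}, closure = {BDEF} → lossless.
Decomposition 2: common = {EF}, closure = {DEF} → lossy.
Decomposition 3: common = {ADF}, closure = {ADEF} → lossless.

Decomposition 2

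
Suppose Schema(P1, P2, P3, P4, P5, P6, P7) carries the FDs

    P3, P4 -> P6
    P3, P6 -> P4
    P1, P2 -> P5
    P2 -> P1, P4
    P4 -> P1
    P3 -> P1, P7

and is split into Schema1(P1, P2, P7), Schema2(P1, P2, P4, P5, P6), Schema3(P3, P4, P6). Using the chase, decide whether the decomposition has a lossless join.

Chase test. Columns are P1, P2, P3, P4, P5, P6, P7; row i has aⱼ where attribute j ∈ Schemai, else bᵢⱼ.
Initial tableau (one row per fragment):
  row 1: a1 a2 b13 b14 b15 b16 a7
  row 2: a1 a2 b23 a4 a5 a6 b27
  row 3: b31 b32 a3 a4 b35 a6 b37
Rows 1 and 2 agree on P1, P2; apply P1, P2→P5 and equate their P5 entries.
Rows 1 and 2 agree on P2; apply P2→P1, P4 and equate their P1, P4 entries.
Rows 1 and 3 agree on P4; apply P4→P1 and equate their P1 entries.
No row becomes fully distinguished — the join is lossy.

No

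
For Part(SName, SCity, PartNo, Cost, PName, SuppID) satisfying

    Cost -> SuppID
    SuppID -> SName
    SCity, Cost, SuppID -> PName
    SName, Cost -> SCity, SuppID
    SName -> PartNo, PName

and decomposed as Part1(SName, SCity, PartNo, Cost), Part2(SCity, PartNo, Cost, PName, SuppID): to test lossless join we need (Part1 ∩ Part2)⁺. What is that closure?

SName, SCity, PartNo, Cost, PName, SuppID

Part1 ∩ Part2 = {SCity, PartNo, Cost}.
Cost → SuppID applies, adding SuppID
SuppID → SName applies, adding SName
SCity, Cost, SuppID → PName applies, adding PName
Closure: {SName, SCity, PartNo, Cost, PName, SuppID}.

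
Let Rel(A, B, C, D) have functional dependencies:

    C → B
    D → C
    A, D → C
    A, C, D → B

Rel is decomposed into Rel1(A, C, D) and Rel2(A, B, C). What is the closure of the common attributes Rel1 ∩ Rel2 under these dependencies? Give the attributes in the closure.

Rel1 ∩ Rel2 = {A, C}.
C → B applies, adding B
Closure: {A, B, C}.

A, B, C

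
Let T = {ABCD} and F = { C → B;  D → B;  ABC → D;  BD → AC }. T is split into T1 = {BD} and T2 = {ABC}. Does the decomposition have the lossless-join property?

No

Common attributes: T1 ∩ T2 = {B}.
No dependency enlarges {B}, so (B)⁺ = {B}.
The closure contains neither all of T1 = {BD} nor all of T2 = {ABC}, so the common attributes are not a superkey of either fragment. The join is lossy.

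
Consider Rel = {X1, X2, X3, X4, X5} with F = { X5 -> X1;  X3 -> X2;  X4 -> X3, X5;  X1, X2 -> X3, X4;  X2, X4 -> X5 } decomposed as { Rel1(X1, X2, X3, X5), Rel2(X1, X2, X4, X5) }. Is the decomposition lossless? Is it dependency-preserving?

Lossless test: (X1, X2, X5)⁺ = {X1, X2, X3, X4, X5}, which contains all of one fragment — lossless.
Dependency preservation: X4 → X3, X5; X1, X2 → X3, X4 are not contained in any single fragment, but the restricted closure of each left-hand side across the fragments still reaches the right-hand side; the remaining FDs each lie inside some fragment. All dependencies are preserved.

lossless and dependency-preserving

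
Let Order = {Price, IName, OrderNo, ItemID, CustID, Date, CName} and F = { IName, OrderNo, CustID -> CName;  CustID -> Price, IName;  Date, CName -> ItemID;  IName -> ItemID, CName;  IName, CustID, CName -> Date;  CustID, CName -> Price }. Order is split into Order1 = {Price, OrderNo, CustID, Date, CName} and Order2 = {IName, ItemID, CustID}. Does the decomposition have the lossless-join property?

Common attributes: Order1 ∩ Order2 = {CustID}.
Closure of {CustID}: CustID → Price, IName applies, adding Price, IName; IName → ItemID, CName applies, adding ItemID, CName; IName, CustID, CName → Date applies, adding Date. So (CustID)⁺ = {Price, IName, ItemID, CustID, Date, CName}.
This closure contains every attribute of Order2, so Order1 ∩ Order2 → Order2. The join is lossless.

Yes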